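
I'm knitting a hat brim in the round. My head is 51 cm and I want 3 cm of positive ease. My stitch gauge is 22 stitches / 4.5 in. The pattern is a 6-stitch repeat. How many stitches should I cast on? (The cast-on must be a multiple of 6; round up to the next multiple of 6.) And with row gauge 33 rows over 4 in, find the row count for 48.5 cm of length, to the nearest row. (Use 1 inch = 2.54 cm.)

Finished = 51 + 3 = 54 cm.
54 cm × 1/2.54 = 21.26 inches.
22/4.5 = 4.889 sts per in; 21.26 × 4.889 = 103.94 sts.
Next multiple of 6 → 108.
48.5 cm = 19.09 inches; × 8.25 = 157.53 → 158 rows.

Cast on 108 stitches; work 158 rows.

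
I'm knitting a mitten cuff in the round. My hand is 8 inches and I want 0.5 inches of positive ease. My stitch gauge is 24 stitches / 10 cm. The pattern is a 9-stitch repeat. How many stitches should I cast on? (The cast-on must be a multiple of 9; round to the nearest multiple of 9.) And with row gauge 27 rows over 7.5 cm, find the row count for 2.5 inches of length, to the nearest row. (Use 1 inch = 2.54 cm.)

Finished = 8 + 0.5 = 8.5 inches.
8.5 inches × 2.54 = 21.59 cm.
24/10 = 2.4 sts per cm; 21.59 × 2.4 = 51.82 sts.
Nearest multiple of 9 → 54.
2.5 inches = 6.35 cm; × 3.6 = 22.86 → 23 rows.

Cast on 54 stitches; work 23 rows.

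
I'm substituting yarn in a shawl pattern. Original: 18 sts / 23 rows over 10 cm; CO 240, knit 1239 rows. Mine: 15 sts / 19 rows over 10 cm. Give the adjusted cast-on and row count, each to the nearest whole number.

Cast on 200 stitches; work 1024 rows.

Stitches: 240 × 15/18 = 200.00 → 200.
Rows: 1239 × 19/23 = 1023.52 → 1024.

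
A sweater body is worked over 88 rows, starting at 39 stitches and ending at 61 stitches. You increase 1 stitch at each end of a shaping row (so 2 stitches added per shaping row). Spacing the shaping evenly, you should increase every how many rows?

Increase every 8th row.

Stitches to add: |61 − 39| = 22.
Shaping rows needed: 22 / 2 = 11.
88 rows / 11 = every 8 rows.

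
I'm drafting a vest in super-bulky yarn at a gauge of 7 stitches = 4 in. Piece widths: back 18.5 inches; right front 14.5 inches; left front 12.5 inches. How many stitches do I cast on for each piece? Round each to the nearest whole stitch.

Rate = 7/4 = 1.75 sts per in.
back: 18.5 × 1.75 = 32.38 → 32.
right front: 14.5 × 1.75 = 25.38 → 25.
left front: 12.5 × 1.75 = 21.88 → 22.

back 32; right front 25; left front 22.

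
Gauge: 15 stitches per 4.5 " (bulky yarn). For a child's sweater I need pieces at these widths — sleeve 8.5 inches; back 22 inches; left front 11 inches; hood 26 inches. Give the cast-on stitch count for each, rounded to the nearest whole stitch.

sleeve 28; back 73; left front 37; hood 87.

Rate = 15/4.5 = 3.333 sts per in.
sleeve: 8.5 × 3.333 = 28.33 → 28.
back: 22 × 3.333 = 73.33 → 73.
left front: 11 × 3.333 = 36.67 → 37.
hood: 26 × 3.333 = 86.67 → 87.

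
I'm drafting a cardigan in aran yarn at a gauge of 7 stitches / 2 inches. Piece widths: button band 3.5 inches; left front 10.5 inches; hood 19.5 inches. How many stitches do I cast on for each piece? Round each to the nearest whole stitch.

button band 12; left front 37; hood 68.

Rate = 7/2 = 3.5 sts per in.
button band: 3.5 × 3.5 = 12.25 → 12.
left front: 10.5 × 3.5 = 36.75 → 37.
hood: 19.5 × 3.5 = 68.25 → 68.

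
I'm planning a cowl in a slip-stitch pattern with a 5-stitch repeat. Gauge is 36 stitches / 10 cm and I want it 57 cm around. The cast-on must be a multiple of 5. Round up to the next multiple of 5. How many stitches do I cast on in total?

36 / 10 = 3.6 sts per cm.
57 × 3.6 = 205.20 sts.
Next multiple of 5: 210.

Cast on 210 stitches.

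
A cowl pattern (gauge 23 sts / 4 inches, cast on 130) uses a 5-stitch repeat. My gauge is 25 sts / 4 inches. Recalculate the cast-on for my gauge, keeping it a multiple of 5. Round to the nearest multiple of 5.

140 stitches.

130 × 25 / 23 = 141.30.
Nearest multiple of 5: 140.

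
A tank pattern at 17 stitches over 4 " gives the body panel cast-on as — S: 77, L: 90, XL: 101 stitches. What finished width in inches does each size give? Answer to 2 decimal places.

S 18.12 inches; L 21.18 inches; XL 23.76 inches.

17/4 = 4.25 sts per in.
S: 77 / 4.25 = 18.118 → 18.12 in.
L: 90 / 4.25 = 21.176 → 21.18 in.
XL: 101 / 4.25 = 23.765 → 23.76 in.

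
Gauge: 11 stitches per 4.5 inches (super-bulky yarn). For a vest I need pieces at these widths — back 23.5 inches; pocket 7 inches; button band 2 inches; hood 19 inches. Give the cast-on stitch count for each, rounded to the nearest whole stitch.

back 57; pocket 17; button band 5; hood 46.

Rate = 11/4.5 = 2.444 sts per in.
back: 23.5 × 2.444 = 57.44 → 57.
pocket: 7 × 2.444 = 17.11 → 17.
button band: 2 × 2.444 = 4.89 → 5.
hood: 19 × 2.444 = 46.44 → 46.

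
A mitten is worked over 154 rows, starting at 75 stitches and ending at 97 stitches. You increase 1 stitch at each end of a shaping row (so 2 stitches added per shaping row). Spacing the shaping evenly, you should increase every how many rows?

Increase every 14th row.

Stitches to add: |97 − 75| = 22.
Shaping rows needed: 22 / 2 = 11.
154 rows / 11 = every 14 rows.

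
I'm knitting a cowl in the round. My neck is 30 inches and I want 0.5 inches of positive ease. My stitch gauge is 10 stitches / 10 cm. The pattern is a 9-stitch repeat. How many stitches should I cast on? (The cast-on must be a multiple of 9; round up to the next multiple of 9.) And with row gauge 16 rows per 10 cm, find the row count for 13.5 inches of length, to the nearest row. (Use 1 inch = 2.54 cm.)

Cast on 81 stitches; work 55 rows.

Finished = 30 + 0.5 = 30.5 inches.
30.5 inches × 2.54 = 77.47 cm.
10/10 = 1 sts per cm; 77.47 × 1 = 77.47 sts.
Next multiple of 9 → 81.
13.5 inches = 34.29 cm; × 1.6 = 54.86 → 55 rows.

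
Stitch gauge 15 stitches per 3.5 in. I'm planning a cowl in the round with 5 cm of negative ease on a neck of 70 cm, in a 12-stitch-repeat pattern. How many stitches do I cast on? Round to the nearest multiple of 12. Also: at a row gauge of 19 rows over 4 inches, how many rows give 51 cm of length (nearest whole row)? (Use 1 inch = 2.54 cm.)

Finished = 70 − 5 = 65 cm.
65 cm × 1/2.54 = 25.59 inches.
15/3.5 = 4.286 sts per in; 25.59 × 4.286 = 109.67 sts.
Nearest multiple of 12 → 108.
51 cm = 20.08 inches; × 4.75 = 95.37 → 95 rows.

Cast on 108 stitches; work 95 rows.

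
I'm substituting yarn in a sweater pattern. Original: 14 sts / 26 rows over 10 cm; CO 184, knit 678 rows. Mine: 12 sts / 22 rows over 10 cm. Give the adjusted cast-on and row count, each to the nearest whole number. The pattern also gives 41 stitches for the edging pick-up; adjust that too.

Cast on 158 stitches; work 574 rows; edging pick-up 35 stitches.

Stitches: 184 × 12/14 = 157.71 → 158.
Rows: 678 × 22/26 = 573.69 → 574.
edging pick-up: 41 × 12/14 = 35.14 → 35.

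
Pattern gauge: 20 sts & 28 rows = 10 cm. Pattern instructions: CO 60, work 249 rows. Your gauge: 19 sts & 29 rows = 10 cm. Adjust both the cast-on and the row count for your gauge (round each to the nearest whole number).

Stitches: 60 × 19/20 = 57.00 → 57.
Rows: 249 × 29/28 = 257.89 → 258.

Cast on 57 stitches; work 258 rows.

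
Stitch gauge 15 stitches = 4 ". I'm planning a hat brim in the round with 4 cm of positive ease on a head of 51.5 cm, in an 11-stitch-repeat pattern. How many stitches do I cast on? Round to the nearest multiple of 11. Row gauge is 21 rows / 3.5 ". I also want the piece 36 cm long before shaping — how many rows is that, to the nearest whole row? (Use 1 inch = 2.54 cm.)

Cast on 77 stitches; work 85 rows.

Finished = 51.5 + 4 = 55.5 cm.
55.5 cm × 1/2.54 = 21.85 inches.
15/4 = 3.75 sts per in; 21.85 × 3.75 = 81.94 sts.
Nearest multiple of 11 → 77.
36 cm = 14.17 inches; × 6 = 85.04 → 85 rows.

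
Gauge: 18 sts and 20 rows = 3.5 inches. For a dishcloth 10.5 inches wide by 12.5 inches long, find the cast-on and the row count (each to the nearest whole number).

Cast on 54 stitches and work 71 rows.

Stitch gauge = 18/3.5 = 5.143 sts/in; 10.5 × 5.143 = 54.00 → 54 sts.
Row gauge = 20/3.5 = 5.714 rows/in; 12.5 × 5.714 = 71.43 → 71 rows.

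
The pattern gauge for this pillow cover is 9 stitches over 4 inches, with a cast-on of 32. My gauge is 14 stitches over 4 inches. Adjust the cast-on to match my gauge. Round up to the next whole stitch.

Scale factor = 14 / 9 = 1.556.
32 × 14 / 9 = 49.78 sts.
→ 50 sts.

Cast on 50 stitches.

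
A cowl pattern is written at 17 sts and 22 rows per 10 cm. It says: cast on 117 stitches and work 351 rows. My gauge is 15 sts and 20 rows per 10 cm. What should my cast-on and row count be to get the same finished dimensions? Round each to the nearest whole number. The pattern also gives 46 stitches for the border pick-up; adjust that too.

Stitches: 117 × 15/17 = 103.24 → 103.
Rows: 351 × 20/22 = 319.09 → 319.
border pick-up: 46 × 15/17 = 40.59 → 41.

Cast on 103 stitches; work 319 rows; border pick-up 41 stitches.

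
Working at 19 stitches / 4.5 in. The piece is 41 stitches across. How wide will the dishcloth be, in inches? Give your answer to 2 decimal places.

19 stitches / 4.5 inch = 4.222 stitches per inch.
41 / 4.222 = 9.711 inches.

9.71 inches.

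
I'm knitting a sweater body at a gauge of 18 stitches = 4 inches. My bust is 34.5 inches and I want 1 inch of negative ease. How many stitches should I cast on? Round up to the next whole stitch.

151 stitches.

Finished = 34.5 − 1 = 33.5 in.
18 / 4 = 4.5 sts per inch.
33.50 × 4.5 = 150.75 sts.
→ 151 sts.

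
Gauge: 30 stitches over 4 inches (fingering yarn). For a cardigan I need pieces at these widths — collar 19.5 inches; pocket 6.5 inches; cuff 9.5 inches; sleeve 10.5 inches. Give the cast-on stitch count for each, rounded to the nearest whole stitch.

collar 146; pocket 49; cuff 71; sleeve 79.

Rate = 30/4 = 7.5 sts per in.
collar: 19.5 × 7.5 = 146.25 → 146.
pocket: 6.5 × 7.5 = 48.75 → 49.
cuff: 9.5 × 7.5 = 71.25 → 71.
sleeve: 10.5 × 7.5 = 78.75 → 79.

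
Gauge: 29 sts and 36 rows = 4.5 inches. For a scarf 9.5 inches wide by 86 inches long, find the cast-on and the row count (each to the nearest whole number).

Stitch gauge = 29/4.5 = 6.444 sts/in; 9.5 × 6.444 = 61.22 → 61 sts.
Row gauge = 36/4.5 = 8 rows/in; 86 × 8 = 688.00 → 688 rows.

Cast on 61 stitches and work 688 rows.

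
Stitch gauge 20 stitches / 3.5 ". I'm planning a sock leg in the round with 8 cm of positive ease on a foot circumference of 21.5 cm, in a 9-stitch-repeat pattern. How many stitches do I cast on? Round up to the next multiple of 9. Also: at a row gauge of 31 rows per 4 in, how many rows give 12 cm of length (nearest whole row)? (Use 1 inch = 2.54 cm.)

Cast on 72 stitches; work 37 rows.

Finished = 21.5 + 8 = 29.5 cm.
29.5 cm × 1/2.54 = 11.61 inches.
20/3.5 = 5.714 sts per in; 11.61 × 5.714 = 66.37 sts.
Next multiple of 9 → 72.
12 cm = 4.72 inches; × 7.75 = 36.61 → 37 rows.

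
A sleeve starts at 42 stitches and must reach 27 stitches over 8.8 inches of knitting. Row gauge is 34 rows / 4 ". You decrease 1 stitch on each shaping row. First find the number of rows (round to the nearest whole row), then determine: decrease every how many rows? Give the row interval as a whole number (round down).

Decrease every 5th row.

Rows = 8.8 × 8.5 = 74.8 → 75 rows.
Stitches to remove: 15 → 15 shaping rows (at 1 st each).
75 / 15 = 5.00 → every 5 rows.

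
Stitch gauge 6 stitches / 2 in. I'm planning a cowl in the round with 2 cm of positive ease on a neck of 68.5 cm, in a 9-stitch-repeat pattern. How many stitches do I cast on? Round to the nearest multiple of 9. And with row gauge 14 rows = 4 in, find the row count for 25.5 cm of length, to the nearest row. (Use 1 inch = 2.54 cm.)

Cast on 81 stitches; work 35 rows.

Finished = 68.5 + 2 = 70.5 cm.
70.5 cm × 1/2.54 = 27.76 inches.
6/2 = 3 sts per in; 27.76 × 3 = 83.27 sts.
Nearest multiple of 9 → 81.
25.5 cm = 10.04 inches; × 3.5 = 35.14 → 35 rows.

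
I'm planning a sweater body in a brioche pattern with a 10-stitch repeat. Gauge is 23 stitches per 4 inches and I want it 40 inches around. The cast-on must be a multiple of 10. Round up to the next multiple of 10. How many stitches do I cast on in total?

CO 230 sts.

23 / 4 = 5.75 sts per inch.
40 × 5.75 = 230.00 sts.
Next multiple of 10: 230.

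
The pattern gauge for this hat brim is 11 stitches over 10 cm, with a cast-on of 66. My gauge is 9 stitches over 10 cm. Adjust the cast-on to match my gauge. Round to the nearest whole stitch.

Cast on 54 stitches.

Scale factor = 9 / 11 = 0.818.
66 × 9 / 11 = 54.00 sts.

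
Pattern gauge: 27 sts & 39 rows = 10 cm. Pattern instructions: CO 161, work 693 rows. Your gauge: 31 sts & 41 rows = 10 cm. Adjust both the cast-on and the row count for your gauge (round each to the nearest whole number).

Stitches: 161 × 31/27 = 184.85 → 185.
Rows: 693 × 41/39 = 728.54 → 729.

Cast on 185 stitches; work 729 rows.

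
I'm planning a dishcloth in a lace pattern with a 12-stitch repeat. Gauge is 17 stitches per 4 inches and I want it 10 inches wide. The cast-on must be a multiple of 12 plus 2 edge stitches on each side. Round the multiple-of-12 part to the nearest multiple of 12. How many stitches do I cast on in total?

17 / 4 = 4.25 sts per inch.
10 × 4.25 = 42.50 sts.
Less 4 edge sts → 38.50 for the repeat.
Nearest multiple of 12: 36.
Add back 4 edge sts → 40.

Cast on 40 stitches.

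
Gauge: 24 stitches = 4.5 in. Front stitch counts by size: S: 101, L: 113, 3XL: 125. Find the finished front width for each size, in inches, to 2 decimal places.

24/4.5 = 5.333 sts per in.
S: 101 / 5.333 = 18.938 → 18.94 in.
L: 113 / 5.333 = 21.188 → 21.19 in.
3XL: 125 / 5.333 = 23.438 → 23.44 in.

S 18.94 inches; L 21.19 inches; 3XL 23.44 inches.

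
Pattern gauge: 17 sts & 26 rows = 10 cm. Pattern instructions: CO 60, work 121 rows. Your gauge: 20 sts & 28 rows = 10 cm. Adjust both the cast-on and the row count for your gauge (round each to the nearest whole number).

Cast on 71 stitches; work 130 rows.

Stitches: 60 × 20/17 = 70.59 → 71.
Rows: 121 × 28/26 = 130.31 → 130.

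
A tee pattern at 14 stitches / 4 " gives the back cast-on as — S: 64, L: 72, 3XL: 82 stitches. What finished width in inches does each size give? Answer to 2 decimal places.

S 18.29 inches; L 20.57 inches; 3XL 23.43 inches.

14/4 = 3.5 sts per in.
S: 64 / 3.5 = 18.286 → 18.29 in.
L: 72 / 3.5 = 20.571 → 20.57 in.
3XL: 82 / 3.5 = 23.429 → 23.43 in.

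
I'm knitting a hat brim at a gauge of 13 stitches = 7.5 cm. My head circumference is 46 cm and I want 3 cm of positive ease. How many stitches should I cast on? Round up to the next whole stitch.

Finished = 46 + 3 = 49 cm.
13 / 7.5 = 1.733 sts per cm.
49.00 × 1.733 = 84.93 sts.
→ 85 sts.

85 stitches.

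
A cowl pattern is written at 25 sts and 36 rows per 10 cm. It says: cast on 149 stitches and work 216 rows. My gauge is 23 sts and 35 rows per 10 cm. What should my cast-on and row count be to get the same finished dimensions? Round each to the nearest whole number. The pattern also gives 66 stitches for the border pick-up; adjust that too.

Stitches: 149 × 23/25 = 137.08 → 137.
Rows: 216 × 35/36 = 210.00 → 210.
border pick-up: 66 × 23/25 = 60.72 → 61.

Cast on 137 stitches; work 210 rows; border pick-up 61 stitches.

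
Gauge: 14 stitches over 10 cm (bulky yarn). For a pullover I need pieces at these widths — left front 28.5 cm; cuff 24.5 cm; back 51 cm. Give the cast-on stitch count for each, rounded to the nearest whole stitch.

left front 40; cuff 34; back 71.

Rate = 14/10 = 1.4 sts per cm.
left front: 28.5 × 1.4 = 39.90 → 40.
cuff: 24.5 × 1.4 = 34.30 → 34.
back: 51 × 1.4 = 71.40 → 71.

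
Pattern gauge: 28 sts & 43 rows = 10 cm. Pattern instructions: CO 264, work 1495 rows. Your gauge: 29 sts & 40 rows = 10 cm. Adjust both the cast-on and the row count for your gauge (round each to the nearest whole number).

Stitches: 264 × 29/28 = 273.43 → 273.
Rows: 1495 × 40/43 = 1390.70 → 1391.

Cast on 273 stitches; work 1391 rows.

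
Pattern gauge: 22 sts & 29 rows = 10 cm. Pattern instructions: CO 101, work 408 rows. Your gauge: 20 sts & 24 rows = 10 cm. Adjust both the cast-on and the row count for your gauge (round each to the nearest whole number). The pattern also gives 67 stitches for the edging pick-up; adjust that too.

Stitches: 101 × 20/22 = 91.82 → 92.
Rows: 408 × 24/29 = 337.66 → 338.
edging pick-up: 67 × 20/22 = 60.91 → 61.

Cast on 92 stitches; work 338 rows; edging pick-up 61 stitches.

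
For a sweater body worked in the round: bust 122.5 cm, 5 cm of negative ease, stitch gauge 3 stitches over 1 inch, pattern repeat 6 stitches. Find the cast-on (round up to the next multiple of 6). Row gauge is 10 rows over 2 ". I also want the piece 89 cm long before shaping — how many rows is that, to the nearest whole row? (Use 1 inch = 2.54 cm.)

Cast on 144 stitches; work 175 rows.

Finished = 122.5 − 5 = 117.5 cm.
117.5 cm × 1/2.54 = 46.26 inches.
3/1 = 3 sts per in; 46.26 × 3 = 138.78 sts.
Next multiple of 6 → 144.
89 cm = 35.04 inches; × 5 = 175.20 → 175 rows.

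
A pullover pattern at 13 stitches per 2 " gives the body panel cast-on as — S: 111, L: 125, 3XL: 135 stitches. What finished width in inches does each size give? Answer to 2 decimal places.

S 17.08 inches; L 19.23 inches; 3XL 20.77 inches.

13/2 = 6.5 sts per in.
S: 111 / 6.5 = 17.077 → 17.08 in.
L: 125 / 6.5 = 19.231 → 19.23 in.
3XL: 135 / 6.5 = 20.769 → 20.77 in.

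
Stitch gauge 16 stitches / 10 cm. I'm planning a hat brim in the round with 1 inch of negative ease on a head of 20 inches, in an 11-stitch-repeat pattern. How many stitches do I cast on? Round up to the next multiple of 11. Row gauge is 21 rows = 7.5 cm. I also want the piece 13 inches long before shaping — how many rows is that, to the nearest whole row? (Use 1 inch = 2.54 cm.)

Cast on 88 stitches; work 92 rows.

Finished = 20 − 1 = 19 inches.
19 inches × 2.54 = 48.26 cm.
16/10 = 1.6 sts per cm; 48.26 × 1.6 = 77.22 sts.
Next multiple of 11 → 88.
13 inches = 33.02 cm; × 2.8 = 92.46 → 92 rows.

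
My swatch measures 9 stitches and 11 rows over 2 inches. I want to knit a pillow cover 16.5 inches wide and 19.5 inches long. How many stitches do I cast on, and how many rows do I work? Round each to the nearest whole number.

Cast on 74 stitches and work 107 rows.

Stitch gauge = 9/2 = 4.5 sts/in; 16.5 × 4.5 = 74.25 → 74 sts.
Row gauge = 11/2 = 5.5 rows/in; 19.5 × 5.5 = 107.25 → 107 rows.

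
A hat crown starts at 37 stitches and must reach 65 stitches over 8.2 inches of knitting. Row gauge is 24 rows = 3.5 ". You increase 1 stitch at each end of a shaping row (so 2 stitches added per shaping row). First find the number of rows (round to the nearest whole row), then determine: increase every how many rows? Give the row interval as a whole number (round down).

Increase every 4th row.

Rows = 8.2 × 6.857 = 56.2 → 56 rows.
Stitches to add: 28 → 14 shaping rows (at 2 st each).
56 / 14 = 4.00 → every 4 rows.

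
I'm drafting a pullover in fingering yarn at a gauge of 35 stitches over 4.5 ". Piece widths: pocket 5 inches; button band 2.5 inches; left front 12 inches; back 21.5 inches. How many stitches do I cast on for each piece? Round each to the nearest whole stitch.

pocket 39; button band 19; left front 93; back 167.

Rate = 35/4.5 = 7.778 sts per in.
pocket: 5 × 7.778 = 38.89 → 39.
button band: 2.5 × 7.778 = 19.44 → 19.
left front: 12 × 7.778 = 93.33 → 93.
back: 21.5 × 7.778 = 167.22 → 167.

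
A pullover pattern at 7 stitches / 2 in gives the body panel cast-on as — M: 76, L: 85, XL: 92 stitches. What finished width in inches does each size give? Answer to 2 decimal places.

7/2 = 3.5 sts per in.
M: 76 / 3.5 = 21.714 → 21.71 in.
L: 85 / 3.5 = 24.286 → 24.29 in.
XL: 92 / 3.5 = 26.286 → 26.29 in.

M 21.71 inches; L 24.29 inches; XL 26.29 inches.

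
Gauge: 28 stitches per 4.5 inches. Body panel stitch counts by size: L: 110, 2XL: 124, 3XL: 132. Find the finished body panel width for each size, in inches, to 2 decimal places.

L 17.68 inches; 2XL 19.93 inches; 3XL 21.21 inches.

28/4.5 = 6.222 sts per in.
L: 110 / 6.222 = 17.679 → 17.68 in.
2XL: 124 / 6.222 = 19.929 → 19.93 in.
3XL: 132 / 6.222 = 21.214 → 21.21 in.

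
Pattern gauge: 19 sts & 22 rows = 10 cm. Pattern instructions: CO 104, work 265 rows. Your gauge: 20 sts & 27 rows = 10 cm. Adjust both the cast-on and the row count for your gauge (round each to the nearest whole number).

Cast on 109 stitches; work 325 rows.

Stitches: 104 × 20/19 = 109.47 → 109.
Rows: 265 × 27/22 = 325.23 → 325.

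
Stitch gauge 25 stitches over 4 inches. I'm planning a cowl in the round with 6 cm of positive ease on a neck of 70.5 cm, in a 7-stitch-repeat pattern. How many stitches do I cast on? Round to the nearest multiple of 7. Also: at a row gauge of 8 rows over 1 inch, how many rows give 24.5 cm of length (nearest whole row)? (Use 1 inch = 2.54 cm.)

Finished = 70.5 + 6 = 76.5 cm.
76.5 cm × 1/2.54 = 30.12 inches.
25/4 = 6.25 sts per in; 30.12 × 6.25 = 188.24 sts.
Nearest multiple of 7 → 189.
24.5 cm = 9.65 inches; × 8 = 77.17 → 77 rows.

Cast on 189 stitches; work 77 rows.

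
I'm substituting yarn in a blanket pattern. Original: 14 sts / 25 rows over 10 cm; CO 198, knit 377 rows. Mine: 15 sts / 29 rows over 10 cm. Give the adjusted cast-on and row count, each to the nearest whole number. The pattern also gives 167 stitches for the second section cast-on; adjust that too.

Stitches: 198 × 15/14 = 212.14 → 212.
Rows: 377 × 29/25 = 437.32 → 437.
second section cast-on: 167 × 15/14 = 178.93 → 179.

Cast on 212 stitches; work 437 rows; second section cast-on 179 stitches.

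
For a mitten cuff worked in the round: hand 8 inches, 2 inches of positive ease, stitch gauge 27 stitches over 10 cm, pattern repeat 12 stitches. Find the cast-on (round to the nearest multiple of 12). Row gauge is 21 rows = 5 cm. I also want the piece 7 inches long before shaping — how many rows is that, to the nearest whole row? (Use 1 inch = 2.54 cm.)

Cast on 72 stitches; work 75 rows.

Finished = 8 + 2 = 10 inches.
10 inches × 2.54 = 25.40 cm.
27/10 = 2.7 sts per cm; 25.40 × 2.7 = 68.58 sts.
Nearest multiple of 12 → 72.
7 inches = 17.78 cm; × 4.2 = 74.68 → 75 rows.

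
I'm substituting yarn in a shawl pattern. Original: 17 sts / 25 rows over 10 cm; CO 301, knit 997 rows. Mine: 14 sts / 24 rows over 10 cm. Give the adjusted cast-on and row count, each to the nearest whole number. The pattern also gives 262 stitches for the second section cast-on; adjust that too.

Cast on 248 stitches; work 957 rows; second section cast-on 216 stitches.

Stitches: 301 × 14/17 = 247.88 → 248.
Rows: 997 × 24/25 = 957.12 → 957.
second section cast-on: 262 × 14/17 = 215.76 → 216.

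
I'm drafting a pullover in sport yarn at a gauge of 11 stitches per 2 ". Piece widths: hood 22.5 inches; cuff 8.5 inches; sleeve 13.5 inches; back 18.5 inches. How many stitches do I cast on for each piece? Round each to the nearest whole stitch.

hood 124; cuff 47; sleeve 74; back 102.

Rate = 11/2 = 5.5 sts per in.
hood: 22.5 × 5.5 = 123.75 → 124.
cuff: 8.5 × 5.5 = 46.75 → 47.
sleeve: 13.5 × 5.5 = 74.25 → 74.
back: 18.5 × 5.5 = 101.75 → 102.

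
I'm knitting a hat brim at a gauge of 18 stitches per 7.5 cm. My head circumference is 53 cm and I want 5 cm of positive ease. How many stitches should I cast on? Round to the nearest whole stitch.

Cast on 139 stitches.

Finished = 53 + 5 = 58 cm.
18 / 7.5 = 2.4 sts per cm.
58.00 × 2.4 = 139.20 sts.
→ 139 sts.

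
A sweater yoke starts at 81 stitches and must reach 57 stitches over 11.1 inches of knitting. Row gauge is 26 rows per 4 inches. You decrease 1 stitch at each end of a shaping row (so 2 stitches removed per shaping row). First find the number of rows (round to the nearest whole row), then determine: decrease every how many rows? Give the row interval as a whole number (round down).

Rows = 11.1 × 6.5 = 72.1 → 72 rows.
Stitches to remove: 24 → 12 shaping rows (at 2 st each).
72 / 12 = 6.00 → every 6 rows.

Decrease every 6th row.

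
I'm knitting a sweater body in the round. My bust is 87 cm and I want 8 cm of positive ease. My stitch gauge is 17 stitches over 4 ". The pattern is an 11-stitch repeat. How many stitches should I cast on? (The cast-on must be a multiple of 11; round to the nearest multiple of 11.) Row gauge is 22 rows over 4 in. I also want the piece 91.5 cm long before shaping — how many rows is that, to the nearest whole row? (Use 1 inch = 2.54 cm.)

Cast on 154 stitches; work 198 rows.

Finished = 87 + 8 = 95 cm.
95 cm × 1/2.54 = 37.40 inches.
17/4 = 4.25 sts per in; 37.40 × 4.25 = 158.96 sts.
Nearest multiple of 11 → 154.
91.5 cm = 36.02 inches; × 5.5 = 198.13 → 198 rows.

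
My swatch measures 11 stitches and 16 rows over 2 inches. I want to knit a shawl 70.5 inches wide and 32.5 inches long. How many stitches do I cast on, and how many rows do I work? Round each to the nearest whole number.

Cast on 388 stitches and work 260 rows.

Stitch gauge = 11/2 = 5.5 sts/in; 70.5 × 5.5 = 387.75 → 388 sts.
Row gauge = 16/2 = 8 rows/in; 32.5 × 8 = 260.00 → 260 rows.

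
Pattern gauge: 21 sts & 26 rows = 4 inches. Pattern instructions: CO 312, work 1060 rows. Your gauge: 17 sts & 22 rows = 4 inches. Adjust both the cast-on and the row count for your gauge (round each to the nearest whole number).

Cast on 253 stitches; work 897 rows.

Stitches: 312 × 17/21 = 252.57 → 253.
Rows: 1060 × 22/26 = 896.92 → 897.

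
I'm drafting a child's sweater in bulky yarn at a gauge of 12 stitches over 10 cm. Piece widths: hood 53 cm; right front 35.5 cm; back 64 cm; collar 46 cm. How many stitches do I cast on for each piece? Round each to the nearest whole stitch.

hood 64; right front 43; back 77; collar 55.

Rate = 12/10 = 1.2 sts per cm.
hood: 53 × 1.2 = 63.60 → 64.
right front: 35.5 × 1.2 = 42.60 → 43.
back: 64 × 1.2 = 76.80 → 77.
collar: 46 × 1.2 = 55.20 → 55.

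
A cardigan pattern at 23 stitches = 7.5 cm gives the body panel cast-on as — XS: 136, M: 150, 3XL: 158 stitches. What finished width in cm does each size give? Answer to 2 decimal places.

23/7.5 = 3.067 sts per cm.
XS: 136 / 3.067 = 44.348 → 44.35 cm.
M: 150 / 3.067 = 48.913 → 48.91 cm.
3XL: 158 / 3.067 = 51.522 → 51.52 cm.

XS 44.35 cm; M 48.91 cm; 3XL 51.52 cm.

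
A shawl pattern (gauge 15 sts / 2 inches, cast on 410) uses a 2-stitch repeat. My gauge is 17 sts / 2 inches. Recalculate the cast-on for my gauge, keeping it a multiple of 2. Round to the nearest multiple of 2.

CO 464 sts.

410 × 17 / 15 = 464.67.
Nearest multiple of 2: 464.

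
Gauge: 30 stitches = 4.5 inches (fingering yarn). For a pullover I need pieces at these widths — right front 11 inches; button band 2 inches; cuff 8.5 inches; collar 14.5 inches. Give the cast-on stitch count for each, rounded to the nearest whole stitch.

right front 73; button band 13; cuff 57; collar 97.

Rate = 30/4.5 = 6.667 sts per in.
right front: 11 × 6.667 = 73.33 → 73.
button band: 2 × 6.667 = 13.33 → 13.
cuff: 8.5 × 6.667 = 56.67 → 57.
collar: 14.5 × 6.667 = 96.67 → 97.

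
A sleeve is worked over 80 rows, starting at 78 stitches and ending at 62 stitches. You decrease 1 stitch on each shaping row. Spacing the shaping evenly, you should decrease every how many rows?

Decrease every 5th row.

Stitches to remove: |62 − 78| = 16.
Shaping rows needed: 16 / 1 = 16.
80 rows / 16 = every 5 rows.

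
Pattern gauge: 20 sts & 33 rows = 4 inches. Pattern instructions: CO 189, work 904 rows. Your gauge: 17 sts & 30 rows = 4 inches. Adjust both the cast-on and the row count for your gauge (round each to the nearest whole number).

Cast on 161 stitches; work 822 rows.

Stitches: 189 × 17/20 = 160.65 → 161.
Rows: 904 × 30/33 = 821.82 → 822.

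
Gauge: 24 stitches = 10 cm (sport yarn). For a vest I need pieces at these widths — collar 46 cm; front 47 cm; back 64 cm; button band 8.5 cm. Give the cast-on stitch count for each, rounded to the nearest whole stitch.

Rate = 24/10 = 2.4 sts per cm.
collar: 46 × 2.4 = 110.40 → 110.
front: 47 × 2.4 = 112.80 → 113.
back: 64 × 2.4 = 153.60 → 154.
button band: 8.5 × 2.4 = 20.40 → 20.

collar 110; front 113; back 154; button band 20.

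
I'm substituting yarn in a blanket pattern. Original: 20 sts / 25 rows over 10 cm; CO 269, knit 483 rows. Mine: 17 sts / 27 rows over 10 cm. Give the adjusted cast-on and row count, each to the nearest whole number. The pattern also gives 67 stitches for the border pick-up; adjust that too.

Cast on 229 stitches; work 522 rows; border pick-up 57 stitches.

Stitches: 269 × 17/20 = 228.65 → 229.
Rows: 483 × 27/25 = 521.64 → 522.
border pick-up: 67 × 17/20 = 56.95 → 57.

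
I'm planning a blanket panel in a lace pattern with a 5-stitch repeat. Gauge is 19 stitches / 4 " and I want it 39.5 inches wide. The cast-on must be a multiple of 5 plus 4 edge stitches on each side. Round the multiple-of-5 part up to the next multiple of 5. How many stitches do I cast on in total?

19 / 4 = 4.75 sts per inch.
39.5 × 4.75 = 187.62 sts.
Less 8 edge sts → 179.62 for the repeat.
Next multiple of 5: 180.
Add back 8 edge sts → 188.

Cast on 188 stitches.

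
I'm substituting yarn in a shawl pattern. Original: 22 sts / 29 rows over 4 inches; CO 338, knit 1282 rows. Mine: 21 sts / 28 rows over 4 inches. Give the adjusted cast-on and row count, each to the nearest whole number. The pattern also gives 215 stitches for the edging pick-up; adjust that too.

Stitches: 338 × 21/22 = 322.64 → 323.
Rows: 1282 × 28/29 = 1237.79 → 1238.
edging pick-up: 215 × 21/22 = 205.23 → 205.

Cast on 323 stitches; work 1238 rows; edging pick-up 205 stitches.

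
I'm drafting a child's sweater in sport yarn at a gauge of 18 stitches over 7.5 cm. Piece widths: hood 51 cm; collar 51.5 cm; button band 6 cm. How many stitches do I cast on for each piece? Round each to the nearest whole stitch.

Rate = 18/7.5 = 2.4 sts per cm.
hood: 51 × 2.4 = 122.40 → 122.
collar: 51.5 × 2.4 = 123.60 → 124.
button band: 6 × 2.4 = 14.40 → 14.

hood 122; collar 124; button band 14.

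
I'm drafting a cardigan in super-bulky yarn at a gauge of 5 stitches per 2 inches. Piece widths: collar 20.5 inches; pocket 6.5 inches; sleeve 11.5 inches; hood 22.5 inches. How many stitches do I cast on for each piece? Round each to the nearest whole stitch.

collar 51; pocket 16; sleeve 29; hood 56.

Rate = 5/2 = 2.5 sts per in.
collar: 20.5 × 2.5 = 51.25 → 51.
pocket: 6.5 × 2.5 = 16.25 → 16.
sleeve: 11.5 × 2.5 = 28.75 → 29.
hood: 22.5 × 2.5 = 56.25 → 56.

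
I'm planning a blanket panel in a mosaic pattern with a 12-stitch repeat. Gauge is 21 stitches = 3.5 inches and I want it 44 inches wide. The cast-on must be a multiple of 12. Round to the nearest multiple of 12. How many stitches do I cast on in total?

21 / 3.5 = 6 sts per inch.
44 × 6 = 264.00 sts.
Nearest multiple of 12: 264.

Cast on 264 stitches.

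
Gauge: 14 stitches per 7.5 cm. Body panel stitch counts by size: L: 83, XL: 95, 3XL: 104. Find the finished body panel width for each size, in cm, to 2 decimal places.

L 44.46 cm; XL 50.89 cm; 3XL 55.71 cm.

14/7.5 = 1.867 sts per cm.
L: 83 / 1.867 = 44.464 → 44.46 cm.
XL: 95 / 1.867 = 50.893 → 50.89 cm.
3XL: 104 / 1.867 = 55.714 → 55.71 cm.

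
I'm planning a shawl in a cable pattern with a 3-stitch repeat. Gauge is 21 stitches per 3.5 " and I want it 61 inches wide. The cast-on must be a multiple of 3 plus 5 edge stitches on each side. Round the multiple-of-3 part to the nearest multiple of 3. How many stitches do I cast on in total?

21 / 3.5 = 6 sts per inch.
61 × 6 = 366.00 sts.
Less 10 edge sts → 356.00 for the repeat.
Nearest multiple of 3: 357.
Add back 10 edge sts → 367.

Cast on 367 stitches.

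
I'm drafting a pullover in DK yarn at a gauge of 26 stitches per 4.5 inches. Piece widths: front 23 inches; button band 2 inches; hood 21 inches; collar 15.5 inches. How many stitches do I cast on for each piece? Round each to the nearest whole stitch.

Rate = 26/4.5 = 5.778 sts per in.
front: 23 × 5.778 = 132.89 → 133.
button band: 2 × 5.778 = 11.56 → 12.
hood: 21 × 5.778 = 121.33 → 121.
collar: 15.5 × 5.778 = 89.56 → 90.

front 133; button band 12; hood 121; collar 90.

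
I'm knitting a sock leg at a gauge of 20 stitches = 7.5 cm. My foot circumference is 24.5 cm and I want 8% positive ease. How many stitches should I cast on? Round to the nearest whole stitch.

Cast on 71 stitches.

Finished = 24.5 × 1.08 = 26.46 cm.
20 / 7.5 = 2.667 sts per cm.
26.46 × 2.667 = 70.56 sts.
→ 71 sts.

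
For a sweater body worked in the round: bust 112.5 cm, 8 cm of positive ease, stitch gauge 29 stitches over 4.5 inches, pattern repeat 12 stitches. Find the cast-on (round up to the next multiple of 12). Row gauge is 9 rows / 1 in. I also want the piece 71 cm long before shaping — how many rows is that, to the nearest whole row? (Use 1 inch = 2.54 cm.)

Finished = 112.5 + 8 = 120.5 cm.
120.5 cm × 1/2.54 = 47.44 inches.
29/4.5 = 6.444 sts per in; 47.44 × 6.444 = 305.73 sts.
Next multiple of 12 → 312.
71 cm = 27.95 inches; × 9 = 251.57 → 252 rows.

Cast on 312 stitches; work 252 rows.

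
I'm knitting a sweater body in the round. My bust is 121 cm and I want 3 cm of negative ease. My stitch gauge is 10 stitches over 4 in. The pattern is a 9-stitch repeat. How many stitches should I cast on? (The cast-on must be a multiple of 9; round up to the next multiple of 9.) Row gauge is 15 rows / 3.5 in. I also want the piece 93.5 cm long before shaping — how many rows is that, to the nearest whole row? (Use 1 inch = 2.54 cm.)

Finished = 121 − 3 = 118 cm.
118 cm × 1/2.54 = 46.46 inches.
10/4 = 2.5 sts per in; 46.46 × 2.5 = 116.14 sts.
Next multiple of 9 → 117.
93.5 cm = 36.81 inches; × 4.286 = 157.76 → 158 rows.

Cast on 117 stitches; work 158 rows.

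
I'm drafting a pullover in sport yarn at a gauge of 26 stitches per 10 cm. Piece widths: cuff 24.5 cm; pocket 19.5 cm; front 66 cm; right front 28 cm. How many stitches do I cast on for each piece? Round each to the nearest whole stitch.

Rate = 26/10 = 2.6 sts per cm.
cuff: 24.5 × 2.6 = 63.70 → 64.
pocket: 19.5 × 2.6 = 50.70 → 51.
front: 66 × 2.6 = 171.60 → 172.
right front: 28 × 2.6 = 72.80 → 73.

cuff 64; pocket 51; front 172; right front 73.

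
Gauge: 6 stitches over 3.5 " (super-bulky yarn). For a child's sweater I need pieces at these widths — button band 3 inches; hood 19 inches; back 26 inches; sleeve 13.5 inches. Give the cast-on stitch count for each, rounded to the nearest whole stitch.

Rate = 6/3.5 = 1.714 sts per in.
button band: 3 × 1.714 = 5.14 → 5.
hood: 19 × 1.714 = 32.57 → 33.
back: 26 × 1.714 = 44.57 → 45.
sleeve: 13.5 × 1.714 = 23.14 → 23.

button band 5; hood 33; back 45; sleeve 23.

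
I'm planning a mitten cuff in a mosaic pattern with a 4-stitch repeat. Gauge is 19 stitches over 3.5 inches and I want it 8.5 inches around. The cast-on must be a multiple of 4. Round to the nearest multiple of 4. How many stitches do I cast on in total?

CO 48 sts.

19 / 3.5 = 5.429 sts per inch.
8.5 × 5.429 = 46.14 sts.
Nearest multiple of 4: 48.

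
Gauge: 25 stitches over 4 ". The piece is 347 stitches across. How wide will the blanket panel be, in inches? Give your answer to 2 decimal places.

25 stitches / 4 inch = 6.25 stitches per inch.
347 / 6.25 = 55.520 inches.

55.52 inches.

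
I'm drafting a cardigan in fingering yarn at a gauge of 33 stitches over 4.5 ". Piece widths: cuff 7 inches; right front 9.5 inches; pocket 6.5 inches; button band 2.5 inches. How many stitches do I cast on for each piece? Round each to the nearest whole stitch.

cuff 51; right front 70; pocket 48; button band 18.

Rate = 33/4.5 = 7.333 sts per in.
cuff: 7 × 7.333 = 51.33 → 51.
right front: 9.5 × 7.333 = 69.67 → 70.
pocket: 6.5 × 7.333 = 47.67 → 48.
button band: 2.5 × 7.333 = 18.33 → 18.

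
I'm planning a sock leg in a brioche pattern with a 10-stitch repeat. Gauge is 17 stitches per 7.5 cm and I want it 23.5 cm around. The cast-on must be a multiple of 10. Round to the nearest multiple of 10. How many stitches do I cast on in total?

17 / 7.5 = 2.267 sts per cm.
23.5 × 2.267 = 53.27 sts.
Nearest multiple of 10: 50.

Cast on 50 stitches.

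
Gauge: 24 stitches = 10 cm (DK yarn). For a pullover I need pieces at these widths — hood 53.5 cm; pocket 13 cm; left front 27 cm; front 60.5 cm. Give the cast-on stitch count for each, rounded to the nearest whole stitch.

hood 128; pocket 31; left front 65; front 145.

Rate = 24/10 = 2.4 sts per cm.
hood: 53.5 × 2.4 = 128.40 → 128.
pocket: 13 × 2.4 = 31.20 → 31.
left front: 27 × 2.4 = 64.80 → 65.
front: 60.5 × 2.4 = 145.20 → 145.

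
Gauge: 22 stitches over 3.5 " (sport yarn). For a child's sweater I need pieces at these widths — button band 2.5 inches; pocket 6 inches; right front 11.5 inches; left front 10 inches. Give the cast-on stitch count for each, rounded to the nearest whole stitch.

Rate = 22/3.5 = 6.286 sts per in.
button band: 2.5 × 6.286 = 15.71 → 16.
pocket: 6 × 6.286 = 37.71 → 38.
right front: 11.5 × 6.286 = 72.29 → 72.
left front: 10 × 6.286 = 62.86 → 63.

button band 16; pocket 38; right front 72; left front 63.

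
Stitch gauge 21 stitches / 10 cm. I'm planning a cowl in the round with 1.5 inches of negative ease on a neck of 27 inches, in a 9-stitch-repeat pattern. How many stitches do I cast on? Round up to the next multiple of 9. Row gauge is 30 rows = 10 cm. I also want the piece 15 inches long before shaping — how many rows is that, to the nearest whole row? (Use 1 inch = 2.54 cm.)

Cast on 144 stitches; work 114 rows.

Finished = 27 − 1.5 = 25.5 inches.
25.5 inches × 2.54 = 64.77 cm.
21/10 = 2.1 sts per cm; 64.77 × 2.1 = 136.02 sts.
Next multiple of 9 → 144.
15 inches = 38.10 cm; × 3 = 114.30 → 114 rows.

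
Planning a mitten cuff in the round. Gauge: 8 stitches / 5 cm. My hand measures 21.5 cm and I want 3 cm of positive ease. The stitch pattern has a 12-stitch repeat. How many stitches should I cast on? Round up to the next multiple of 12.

Cast on 48 stitches.

Finished = 21.5 + 3 = 24.5 cm.
8 / 5 = 1.6 sts/cm.
24.5 × 1.6 = 39.20 sts.
Next multiple of 12: 48.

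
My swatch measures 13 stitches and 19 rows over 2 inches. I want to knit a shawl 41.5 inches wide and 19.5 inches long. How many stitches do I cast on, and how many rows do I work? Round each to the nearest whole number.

Cast on 270 stitches and work 185 rows.

Stitch gauge = 13/2 = 6.5 sts/in; 41.5 × 6.5 = 269.75 → 270 sts.
Row gauge = 19/2 = 9.5 rows/in; 19.5 × 9.5 = 185.25 → 185 rows.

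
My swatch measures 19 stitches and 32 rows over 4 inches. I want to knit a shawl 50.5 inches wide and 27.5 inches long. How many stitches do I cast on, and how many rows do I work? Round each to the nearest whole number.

Cast on 240 stitches and work 220 rows.

Stitch gauge = 19/4 = 4.75 sts/in; 50.5 × 4.75 = 239.88 → 240 sts.
Row gauge = 32/4 = 8 rows/in; 27.5 × 8 = 220.00 → 220 rows.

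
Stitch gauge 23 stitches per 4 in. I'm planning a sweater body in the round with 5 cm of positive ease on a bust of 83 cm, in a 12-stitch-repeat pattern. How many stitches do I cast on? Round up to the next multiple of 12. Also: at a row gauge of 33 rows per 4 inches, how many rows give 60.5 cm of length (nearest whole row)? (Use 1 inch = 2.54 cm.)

Cast on 204 stitches; work 197 rows.

Finished = 83 + 5 = 88 cm.
88 cm × 1/2.54 = 34.65 inches.
23/4 = 5.75 sts per in; 34.65 × 5.75 = 199.21 sts.
Next multiple of 12 → 204.
60.5 cm = 23.82 inches; × 8.25 = 196.51 → 197 rows.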